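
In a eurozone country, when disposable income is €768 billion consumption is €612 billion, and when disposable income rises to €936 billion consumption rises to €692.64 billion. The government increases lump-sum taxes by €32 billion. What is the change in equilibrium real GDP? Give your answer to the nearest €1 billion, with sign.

−€30 billion

MPC = ΔC/ΔYd = (692.64 − 612)/(936 − 768) = 80.64/168 = 0.48.
A lump-sum tax change of +€32 billion shifts disposable income by −€32 billion; first-round consumption changes by −c × ΔT = −0.48 × (+€32 billion) = −€15.36 billion.
Expenditure multiplier = 1/(1 − MPC) = 1/(1 − 0.48) = 1/0.52 ≈ 1.923.
The tax multiplier is −c × k ≈ −0.923, so ΔY = k × (−c·ΔT) = (−€15.36 billion) / 0.52 ≈ −€30 billion.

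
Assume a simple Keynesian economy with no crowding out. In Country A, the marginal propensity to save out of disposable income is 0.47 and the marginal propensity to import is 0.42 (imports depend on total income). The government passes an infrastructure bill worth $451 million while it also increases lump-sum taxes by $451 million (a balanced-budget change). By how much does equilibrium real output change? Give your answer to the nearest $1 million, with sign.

+$238 million

MPC = 1 − MPS = 1 − 0.47 = 0.53.
Expenditure multiplier = 1/(1 − c + m) = 1/(1 − 0.53 + 0.42) = 1/0.89 ≈ 1.124.
ΔG contributes k·ΔG = (+$451 million) / 0.89 ≈ +$506.7 million.
ΔT of +$451 million changes first-round spending by −c·ΔT = −$239.03 million, contributing k·(−c·ΔT) = (−$239.03 million) / 0.89 ≈ −$268.6 million.
Net ΔY = k(ΔG − c·ΔT) = (+$211.97 million) / 0.89 ≈ +$238 million.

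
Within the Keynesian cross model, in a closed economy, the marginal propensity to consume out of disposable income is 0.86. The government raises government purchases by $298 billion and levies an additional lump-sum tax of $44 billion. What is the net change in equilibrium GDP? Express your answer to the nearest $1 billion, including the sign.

Expenditure multiplier = 1/(1 − MPC) = 1/(1 − 0.86) = 1/0.14 ≈ 7.143.
ΔG contributes k·ΔG = (+$298 billion) / 0.14 ≈ +$2,128.6 billion.
ΔT of +$44 billion changes first-round spending by −c·ΔT = −$37.84 billion, contributing k·(−c·ΔT) = (−$37.84 billion) / 0.14 ≈ −$270.3 billion.
Net ΔY = k(ΔG − c·ΔT) = (+$260.16 billion) / 0.14 ≈ +$1,858 billion.

+$1,858 billion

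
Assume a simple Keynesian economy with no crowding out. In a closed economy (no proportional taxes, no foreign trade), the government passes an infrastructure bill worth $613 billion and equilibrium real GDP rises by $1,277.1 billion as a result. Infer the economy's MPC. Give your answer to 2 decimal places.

0.52

Implied spending multiplier k = ΔY/ΔG = 1,277.1/613 ≈ 2.0834.
Since k = 1/(1 − MPC), MPC = 1 − 1/k = 1 − ΔG/ΔY = 1 − 613/1,277.1 ≈ 0.52.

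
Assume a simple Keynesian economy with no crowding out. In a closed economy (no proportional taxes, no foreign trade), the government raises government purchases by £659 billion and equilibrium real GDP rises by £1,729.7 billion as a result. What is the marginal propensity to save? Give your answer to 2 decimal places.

0.38

Implied spending multiplier k = ΔY/ΔG = 1,729.7/659 ≈ 2.6247.
Since k = 1/(1 − MPC), MPC = 1 − 1/k = 1 − ΔG/ΔY = 1 − 659/1,729.7 ≈ 0.62.
MPS = 1 − MPC = 0.38.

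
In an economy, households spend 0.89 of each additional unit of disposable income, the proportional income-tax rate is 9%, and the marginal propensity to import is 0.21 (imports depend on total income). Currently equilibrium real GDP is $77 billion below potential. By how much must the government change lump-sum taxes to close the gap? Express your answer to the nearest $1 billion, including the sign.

−$35 billion

Spending multiplier = 1/(1 − c(1−t) + m) = 1/(1 − 0.89×0.91 + 0.21) = 1/0.4001 ≈ 2.499.
Tax multiplier = −c·k = −0.89/0.4001 ≈ −2.224. Need ΔY = +$77 billion, so ΔT = ΔY/(−c·k) = −(+$77 billion) × 0.4001 / 0.89 ≈ −$35 billion.
The government should cut lump-sum taxes by $35 billion.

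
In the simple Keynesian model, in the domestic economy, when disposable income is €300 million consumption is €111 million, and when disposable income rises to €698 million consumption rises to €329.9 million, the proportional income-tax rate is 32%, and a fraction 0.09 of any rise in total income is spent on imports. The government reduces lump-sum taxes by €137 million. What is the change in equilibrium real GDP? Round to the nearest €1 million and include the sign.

MPC = ΔC/ΔYd = (329.9 − 111)/(698 − 300) = 218.9/398 = 0.55.
A lump-sum tax change of −€137 million shifts disposable income by +€137 million; first-round consumption changes by −c × ΔT = −0.55 × (−€137 million) = +€75.35 million.
Expenditure multiplier = 1/(1 − c(1−t) + m) = 1/(1 − 0.55×0.68 + 0.09) = 1/0.716 ≈ 1.397.
The tax multiplier is −c × k ≈ −0.768, so ΔY = k × (−c·ΔT) = (+€75.35 million) / 0.716 ≈ +€105 million.

+€105 million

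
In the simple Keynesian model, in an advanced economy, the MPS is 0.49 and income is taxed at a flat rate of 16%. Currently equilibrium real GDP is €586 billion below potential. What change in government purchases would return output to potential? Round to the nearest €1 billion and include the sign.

+€335 billion

MPC = 1 − MPS = 1 − 0.49 = 0.51.
Spending multiplier = 1/(1 − c(1−t)) = 1/(1 − 0.51×0.84) = 1/0.5716 ≈ 1.749.
Need ΔY = +€586 billion, so ΔG = ΔY/k = (+€586 billion) × 0.5716 ≈ +€335 billion.
The government should increase government purchases by €335 billion.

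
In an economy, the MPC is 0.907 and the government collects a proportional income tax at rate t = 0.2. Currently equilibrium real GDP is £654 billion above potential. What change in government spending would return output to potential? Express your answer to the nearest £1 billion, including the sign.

−£179 billion

Spending multiplier = 1/(1 − c(1−t)) = 1/(1 − 0.907×0.8) = 1/0.2744 ≈ 3.644.
Need ΔY = −£654 billion, so ΔG = ΔY/k = (−£654 billion) × 0.2744 ≈ −£179 billion.
The government should cut government spending by £179 billion.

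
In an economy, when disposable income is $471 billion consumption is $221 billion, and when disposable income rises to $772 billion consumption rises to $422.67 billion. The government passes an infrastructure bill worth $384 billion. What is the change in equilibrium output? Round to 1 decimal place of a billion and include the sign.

MPC = ΔC/ΔYd = (422.67 − 221)/(772 − 471) = 201.67/301 = 0.67.
Spending multiplier = 1/(1 − MPC) = 1/(1 − 0.67) = 1/0.33 ≈ 3.03.
ΔY = k × ΔG = (+$384 billion) / 0.33 ≈ +$1,163.6 billion.

+$1,163.6 billion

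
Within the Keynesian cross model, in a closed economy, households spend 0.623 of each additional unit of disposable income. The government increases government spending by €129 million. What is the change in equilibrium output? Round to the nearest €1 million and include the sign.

Government-spending multiplier = 1/(1 − MPC) = 1/(1 − 0.623) = 1/0.377 ≈ 2.653.
ΔY = k × ΔG = (+€129 million) / 0.377 ≈ +€342 million.

+€342 million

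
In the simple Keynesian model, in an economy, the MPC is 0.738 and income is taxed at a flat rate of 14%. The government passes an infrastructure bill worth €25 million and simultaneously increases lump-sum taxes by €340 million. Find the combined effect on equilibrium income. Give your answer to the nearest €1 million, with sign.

Expenditure multiplier = 1/(1 − c(1−t)) = 1/(1 − 0.738×0.86) = 1/0.36532 ≈ 2.737.
ΔG contributes k·ΔG = (+€25 million) / 0.36532 ≈ +€68.4 million.
ΔT of +€340 million changes first-round spending by −c·ΔT = −€250.92 million, contributing k·(−c·ΔT) = (−€250.92 million) / 0.36532 ≈ −€686.8 million.
Net ΔY = k(ΔG − c·ΔT) = (−€225.92 million) / 0.36532 ≈ −€618 million.

−€618 million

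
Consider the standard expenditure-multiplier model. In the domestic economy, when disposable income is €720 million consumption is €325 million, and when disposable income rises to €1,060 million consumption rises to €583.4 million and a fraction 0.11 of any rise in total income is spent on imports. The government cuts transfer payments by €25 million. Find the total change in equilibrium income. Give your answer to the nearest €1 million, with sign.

−€54 million

MPC = ΔC/ΔYd = (583.4 − 325)/(1,060 − 720) = 258.4/340 = 0.76.
The transfer change shifts disposable income by −€25 million, so first-round consumption changes by c·ΔTR = 0.76 × (−€25 million) = −€19 million.
Expenditure multiplier = 1/(1 − c + m) = 1/(1 − 0.76 + 0.11) = 1/0.35 ≈ 2.857.
The transfer multiplier is c × k ≈ 2.171, so ΔY = k × (c·ΔTR) = (−€19 million) / 0.35 ≈ −€54 million.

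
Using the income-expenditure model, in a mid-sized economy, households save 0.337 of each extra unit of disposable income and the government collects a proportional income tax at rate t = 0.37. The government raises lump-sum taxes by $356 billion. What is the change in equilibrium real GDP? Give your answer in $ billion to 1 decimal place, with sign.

−$405.3 billion

MPC = 1 − MPS = 1 − 0.337 = 0.663.
A lump-sum tax change of +$356 billion shifts disposable income by −$356 billion; first-round consumption changes by −c × ΔT = −0.663 × (+$356 billion) = −$236.028 billion.
Expenditure multiplier = 1/(1 − c(1−t)) = 1/(1 − 0.663×0.63) = 1/0.58231 ≈ 1.717.
The tax multiplier is −c × k ≈ −1.139, so ΔY = k × (−c·ΔT) = (−$236.028 billion) / 0.58231 ≈ −$405.3 billion.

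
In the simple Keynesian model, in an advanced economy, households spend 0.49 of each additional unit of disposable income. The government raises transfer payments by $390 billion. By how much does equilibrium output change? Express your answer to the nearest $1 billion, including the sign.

The transfer change shifts disposable income by +$390 billion, so first-round consumption changes by c·ΔTR = 0.49 × (+$390 billion) = +$191.1 billion.
Expenditure multiplier = 1/(1 − MPC) = 1/(1 − 0.49) = 1/0.51 ≈ 1.961.
The transfer multiplier is c × k ≈ 0.961, so ΔY = k × (c·ΔTR) = (+$191.1 billion) / 0.51 ≈ +$375 billion.

+$375 billion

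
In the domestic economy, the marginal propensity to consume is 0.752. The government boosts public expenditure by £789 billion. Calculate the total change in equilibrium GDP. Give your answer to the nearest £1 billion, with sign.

Spending multiplier = 1/(1 − MPC) = 1/(1 − 0.752) = 1/0.248 ≈ 4.032.
ΔY = k × ΔG = (+£789 billion) / 0.248 ≈ +£3,181 billion.

+£3,181 billion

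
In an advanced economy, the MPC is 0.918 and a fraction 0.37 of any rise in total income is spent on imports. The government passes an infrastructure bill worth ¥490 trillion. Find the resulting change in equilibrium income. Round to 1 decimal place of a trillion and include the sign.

+¥1,084.1 trillion

Expenditure multiplier = 1/(1 − c + m) = 1/(1 − 0.918 + 0.37) = 1/0.452 ≈ 2.212.
ΔY = k × ΔG = (+¥490 trillion) / 0.452 ≈ +¥1,084.1 trillion.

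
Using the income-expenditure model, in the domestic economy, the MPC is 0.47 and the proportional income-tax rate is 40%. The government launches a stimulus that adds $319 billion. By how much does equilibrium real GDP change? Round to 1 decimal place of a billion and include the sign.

+$444.3 billion

Spending multiplier = 1/(1 − c(1−t)) = 1/(1 − 0.47×0.6) = 1/0.718 ≈ 1.393.
ΔY = k × ΔG = (+$319 billion) / 0.718 ≈ +$444.3 billion.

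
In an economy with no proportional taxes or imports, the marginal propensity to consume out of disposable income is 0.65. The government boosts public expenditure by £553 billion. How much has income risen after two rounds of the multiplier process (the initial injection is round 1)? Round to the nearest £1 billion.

Round 1 adds ΔG = £553 billion; each later round is MPC = 0.65 times the previous.
After 2 rounds: 553 + 359.45 = ΔG·(1 − c^2)/(1 − c) = 553 × (1 − 0.4225)/0.35 ≈ £912 billion.

£912 billion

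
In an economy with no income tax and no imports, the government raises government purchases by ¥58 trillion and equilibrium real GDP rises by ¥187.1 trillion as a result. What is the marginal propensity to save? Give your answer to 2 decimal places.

0.31

Implied spending multiplier k = ΔY/ΔG = 187.1/58 ≈ 3.2259.
Since k = 1/(1 − MPC), MPC = 1 − 1/k = 1 − ΔG/ΔY = 1 − 58/187.1 ≈ 0.69.
MPS = 1 − MPC = 0.31.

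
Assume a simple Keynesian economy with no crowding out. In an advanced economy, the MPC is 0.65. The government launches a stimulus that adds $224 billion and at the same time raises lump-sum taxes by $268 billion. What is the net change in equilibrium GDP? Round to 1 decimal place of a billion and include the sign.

+$142.3 billion

Expenditure multiplier = 1/(1 − MPC) = 1/(1 − 0.65) = 1/0.35 ≈ 2.857.
ΔG contributes k·ΔG = (+$224 billion) / 0.35 = +$640 billion.
ΔT of +$268 billion changes first-round spending by −c·ΔT = −$174.2 billion, contributing k·(−c·ΔT) = (−$174.2 billion) / 0.35 ≈ −$497.7 billion.
Net ΔY = k(ΔG − c·ΔT) = (+$49.8 billion) / 0.35 ≈ +$142.3 billion.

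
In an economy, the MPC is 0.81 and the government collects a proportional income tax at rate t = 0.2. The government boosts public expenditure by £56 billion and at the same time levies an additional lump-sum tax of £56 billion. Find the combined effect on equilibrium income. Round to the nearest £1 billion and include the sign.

Expenditure multiplier = 1/(1 − c(1−t)) = 1/(1 − 0.81×0.8) = 1/0.352 ≈ 2.841.
ΔG contributes k·ΔG = (+£56 billion) / 0.352 ≈ +£159.1 billion.
ΔT of +£56 billion changes first-round spending by −c·ΔT = −£45.36 billion, contributing k·(−c·ΔT) = (−£45.36 billion) / 0.352 ≈ −£128.9 billion.
Net ΔY = k(ΔG − c·ΔT) = (+£10.64 billion) / 0.352 ≈ +£30 billion.

+£30 billion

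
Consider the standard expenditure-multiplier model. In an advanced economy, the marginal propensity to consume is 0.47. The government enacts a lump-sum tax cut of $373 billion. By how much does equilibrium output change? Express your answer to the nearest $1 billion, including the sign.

+$331 billion

A lump-sum tax change of −$373 billion shifts disposable income by +$373 billion; first-round consumption changes by −c × ΔT = −0.47 × (−$373 billion) = +$175.31 billion.
Expenditure multiplier = 1/(1 − MPC) = 1/(1 − 0.47) = 1/0.53 ≈ 1.887.
The tax multiplier is −c × k ≈ −0.887, so ΔY = k × (−c·ΔT) = (+$175.31 billion) / 0.53 ≈ +$331 billion.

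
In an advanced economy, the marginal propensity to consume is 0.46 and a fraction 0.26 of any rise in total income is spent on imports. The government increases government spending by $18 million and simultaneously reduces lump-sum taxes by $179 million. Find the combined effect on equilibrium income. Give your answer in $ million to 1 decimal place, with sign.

+$125.4 million

Expenditure multiplier = 1/(1 − c + m) = 1/(1 − 0.46 + 0.26) = 1/0.8 = 1.25.
ΔG contributes k·ΔG = (+$18 million) / 0.8 = +$22.5 million.
ΔT of −$179 million changes first-round spending by −c·ΔT = +$82.34 million, contributing k·(−c·ΔT) = (+$82.34 million) / 0.8 ≈ +$102.9 million.
Net ΔY = k(ΔG − c·ΔT) = (+$100.34 million) / 0.8 ≈ +$125.4 million.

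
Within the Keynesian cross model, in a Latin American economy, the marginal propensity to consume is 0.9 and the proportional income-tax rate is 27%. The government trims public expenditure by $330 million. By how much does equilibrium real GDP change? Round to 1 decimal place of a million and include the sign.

−$962.1 million

Government-spending multiplier = 1/(1 − c(1−t)) = 1/(1 − 0.9×0.73) = 1/0.343 ≈ 2.915.
ΔY = k × ΔG = (−$330 million) / 0.343 ≈ −$962.1 million.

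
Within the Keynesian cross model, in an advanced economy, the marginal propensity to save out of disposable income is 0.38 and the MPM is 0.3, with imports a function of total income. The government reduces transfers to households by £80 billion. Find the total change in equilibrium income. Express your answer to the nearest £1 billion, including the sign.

MPC = 1 − MPS = 1 − 0.38 = 0.62.
The transfer change shifts disposable income by −£80 billion, so first-round consumption changes by c·ΔTR = 0.62 × (−£80 billion) = −£49.6 billion.
Expenditure multiplier = 1/(1 − c + m) = 1/(1 − 0.62 + 0.3) = 1/0.68 ≈ 1.471.
The transfer multiplier is c × k ≈ 0.912, so ΔY = k × (c·ΔTR) = (−£49.6 billion) / 0.68 ≈ −£73 billion.

−£73 billion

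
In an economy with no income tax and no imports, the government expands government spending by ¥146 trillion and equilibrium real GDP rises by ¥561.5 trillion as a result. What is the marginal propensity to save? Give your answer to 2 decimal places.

0.26

Implied spending multiplier k = ΔY/ΔG = 561.5/146 ≈ 3.8459.
Since k = 1/(1 − MPC), MPC = 1 − 1/k = 1 − ΔG/ΔY = 1 − 146/561.5 ≈ 0.74.
MPS = 1 − MPC = 0.26.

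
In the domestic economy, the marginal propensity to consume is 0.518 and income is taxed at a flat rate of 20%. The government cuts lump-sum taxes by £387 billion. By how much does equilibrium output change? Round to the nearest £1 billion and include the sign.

+£342 billion

A lump-sum tax change of −£387 billion shifts disposable income by +£387 billion; first-round consumption changes by −c × ΔT = −0.518 × (−£387 billion) = +£200.466 billion.
Expenditure multiplier = 1/(1 − c(1−t)) = 1/(1 − 0.518×0.8) = 1/0.5856 ≈ 1.708.
The tax multiplier is −c × k ≈ −0.885, so ΔY = k × (−c·ΔT) = (+£200.466 billion) / 0.5856 ≈ +£342 billion.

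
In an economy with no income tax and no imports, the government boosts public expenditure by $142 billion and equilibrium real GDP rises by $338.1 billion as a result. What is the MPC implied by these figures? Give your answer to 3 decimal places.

Implied spending multiplier k = ΔY/ΔG = 338.1/142 ≈ 2.381.
Since k = 1/(1 − MPC), MPC = 1 − 1/k = 1 − ΔG/ΔY = 1 − 142/338.1 ≈ 0.580.

0.580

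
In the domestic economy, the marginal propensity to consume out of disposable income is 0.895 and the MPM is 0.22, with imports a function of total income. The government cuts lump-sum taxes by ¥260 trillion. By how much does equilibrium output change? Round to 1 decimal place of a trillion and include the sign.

A lump-sum tax change of −¥260 trillion shifts disposable income by +¥260 trillion; first-round consumption changes by −c × ΔT = −0.895 × (−¥260 trillion) = +¥232.7 trillion.
Expenditure multiplier = 1/(1 − c + m) = 1/(1 − 0.895 + 0.22) = 1/0.325 ≈ 3.077.
The tax multiplier is −c × k ≈ −2.754, so ΔY = k × (−c·ΔT) = (+¥232.7 trillion) / 0.325 = +¥716 trillion.

+¥716.0 trillion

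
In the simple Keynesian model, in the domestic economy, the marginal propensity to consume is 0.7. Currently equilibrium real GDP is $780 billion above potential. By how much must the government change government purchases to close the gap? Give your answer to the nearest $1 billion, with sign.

Spending multiplier = 1/(1 − MPC) = 1/(1 − 0.7) = 1/0.3 ≈ 3.333.
Need ΔY = −$780 billion, so ΔG = ΔY/k = (−$780 billion) × 0.3 = −$234 billion.
The government should cut government purchases by $234 billion.

−$234 billion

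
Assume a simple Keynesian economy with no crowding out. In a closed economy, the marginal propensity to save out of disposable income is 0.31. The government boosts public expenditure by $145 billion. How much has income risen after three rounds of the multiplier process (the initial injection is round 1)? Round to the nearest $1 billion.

$314 billion

MPC = 1 − MPS = 1 − 0.31 = 0.69.
Round 1 adds ΔG = $145 billion; each later round is MPC = 0.69 times the previous.
After 3 rounds: 145 + 100.05 + 69.0345 = ΔG·(1 − c^3)/(1 − c) = 145 × (1 − 0.328509)/0.31 ≈ $314 billion.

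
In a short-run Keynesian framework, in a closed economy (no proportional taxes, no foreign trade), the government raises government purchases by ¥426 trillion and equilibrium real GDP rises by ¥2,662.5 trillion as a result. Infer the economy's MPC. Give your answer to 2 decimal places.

0.84

Implied spending multiplier k = ΔY/ΔG = 2,662.5/426 = 6.25.
Since k = 1/(1 − MPC), MPC = 1 − 1/k = 1 − ΔG/ΔY = 1 − 426/2,662.5 = 0.84.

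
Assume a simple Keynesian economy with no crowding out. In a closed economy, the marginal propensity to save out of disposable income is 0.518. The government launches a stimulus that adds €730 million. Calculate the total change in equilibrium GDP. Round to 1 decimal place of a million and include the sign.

+€1,409.3 million

MPC = 1 − MPS = 1 − 0.518 = 0.482.
Expenditure multiplier = 1/(1 − MPC) = 1/(1 − 0.482) = 1/0.518 ≈ 1.931.
ΔY = k × ΔG = (+€730 million) / 0.518 ≈ +€1,409.3 million.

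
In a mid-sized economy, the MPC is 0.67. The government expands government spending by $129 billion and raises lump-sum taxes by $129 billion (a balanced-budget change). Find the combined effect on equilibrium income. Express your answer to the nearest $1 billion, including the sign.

+$129 billion

Expenditure multiplier = 1/(1 − MPC) = 1/(1 − 0.67) = 1/0.33 ≈ 3.03.
ΔG contributes k·ΔG = (+$129 billion) / 0.33 ≈ +$390.9 billion.
ΔT of +$129 billion changes first-round spending by −c·ΔT = −$86.43 billion, contributing k·(−c·ΔT) = (−$86.43 billion) / 0.33 ≈ −$261.9 billion.
With ΔG = ΔT and no other leakages, the balanced-budget multiplier is 1, so ΔY = ΔG = +$129 billion.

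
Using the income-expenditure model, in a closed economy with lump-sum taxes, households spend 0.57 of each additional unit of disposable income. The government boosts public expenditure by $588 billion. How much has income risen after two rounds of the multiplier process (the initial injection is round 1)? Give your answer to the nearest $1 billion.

Round 1 adds ΔG = $588 billion; each later round is MPC = 0.57 times the previous.
After 2 rounds: 588 + 335.16 = ΔG·(1 − c^2)/(1 − c) = 588 × (1 − 0.3249)/0.43 ≈ $923 billion.

$923 billion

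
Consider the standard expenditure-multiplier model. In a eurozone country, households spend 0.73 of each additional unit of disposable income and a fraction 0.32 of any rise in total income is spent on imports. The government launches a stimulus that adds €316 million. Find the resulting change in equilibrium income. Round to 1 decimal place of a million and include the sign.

+€535.6 million

Spending multiplier = 1/(1 − c + m) = 1/(1 − 0.73 + 0.32) = 1/0.59 ≈ 1.695.
ΔY = k × ΔG = (+€316 million) / 0.59 ≈ +€535.6 million.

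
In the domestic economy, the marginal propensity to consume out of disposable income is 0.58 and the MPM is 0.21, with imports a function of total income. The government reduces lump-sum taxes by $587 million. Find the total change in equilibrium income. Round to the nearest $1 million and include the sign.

+$540 million

A lump-sum tax change of −$587 million shifts disposable income by +$587 million; first-round consumption changes by −c × ΔT = −0.58 × (−$587 million) = +$340.46 million.
Expenditure multiplier = 1/(1 − c + m) = 1/(1 − 0.58 + 0.21) = 1/0.63 ≈ 1.587.
The tax multiplier is −c × k ≈ −0.921, so ΔY = k × (−c·ΔT) = (+$340.46 million) / 0.63 ≈ +$540 million.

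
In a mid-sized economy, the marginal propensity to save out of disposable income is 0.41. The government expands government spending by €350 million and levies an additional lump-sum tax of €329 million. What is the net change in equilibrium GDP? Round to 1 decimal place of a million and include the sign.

MPC = 1 − MPS = 1 − 0.41 = 0.59.
Expenditure multiplier = 1/(1 − MPC) = 1/(1 − 0.59) = 1/0.41 ≈ 2.439.
ΔG contributes k·ΔG = (+€350 million) / 0.41 ≈ +€853.7 million.
ΔT of +€329 million changes first-round spending by −c·ΔT = −€194.11 million, contributing k·(−c·ΔT) = (−€194.11 million) / 0.41 ≈ −€473.4 million.
Net ΔY = k(ΔG − c·ΔT) = (+€155.89 million) / 0.41 ≈ +€380.2 million.

+€380.2 million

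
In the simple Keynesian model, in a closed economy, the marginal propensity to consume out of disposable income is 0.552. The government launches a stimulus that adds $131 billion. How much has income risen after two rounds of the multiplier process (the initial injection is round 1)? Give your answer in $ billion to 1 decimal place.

$203.3 billion

Round 1 adds ΔG = $131 billion; each later round is MPC = 0.552 times the previous.
After 2 rounds: 131 + 72.312 = ΔG·(1 − c^2)/(1 − c) = 131 × (1 − 0.304704)/0.448 ≈ $203.3 billion.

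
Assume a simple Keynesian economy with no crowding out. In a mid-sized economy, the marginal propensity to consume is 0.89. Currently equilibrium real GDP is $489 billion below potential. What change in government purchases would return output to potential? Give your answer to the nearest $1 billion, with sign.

+$54 billion

Spending multiplier = 1/(1 − MPC) = 1/(1 − 0.89) = 1/0.11 ≈ 9.091.
Need ΔY = +$489 billion, so ΔG = ΔY/k = (+$489 billion) × 0.11 ≈ +$54 billion.
The government should increase government purchases by $54 billion.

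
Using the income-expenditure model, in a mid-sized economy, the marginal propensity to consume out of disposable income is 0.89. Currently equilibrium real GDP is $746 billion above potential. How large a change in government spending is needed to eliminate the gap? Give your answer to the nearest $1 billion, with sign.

−$82 billion

Spending multiplier = 1/(1 − MPC) = 1/(1 − 0.89) = 1/0.11 ≈ 9.091.
Need ΔY = −$746 billion, so ΔG = ΔY/k = (−$746 billion) × 0.11 ≈ −$82 billion.
The government should cut government spending by $82 billion.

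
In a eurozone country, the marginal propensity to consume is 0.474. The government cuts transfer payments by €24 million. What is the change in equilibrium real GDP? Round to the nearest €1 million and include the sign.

−€22 million

The transfer change shifts disposable income by −€24 million, so first-round consumption changes by c·ΔTR = 0.474 × (−€24 million) = −€11.376 million.
Expenditure multiplier = 1/(1 − MPC) = 1/(1 − 0.474) = 1/0.526 ≈ 1.901.
The transfer multiplier is c × k ≈ 0.901, so ΔY = k × (c·ΔTR) = (−€11.376 million) / 0.526 ≈ −€22 million.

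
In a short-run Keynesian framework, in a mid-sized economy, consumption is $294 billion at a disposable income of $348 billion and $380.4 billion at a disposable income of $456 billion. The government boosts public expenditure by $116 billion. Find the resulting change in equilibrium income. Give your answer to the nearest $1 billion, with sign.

MPC = ΔC/ΔYd = (380.4 − 294)/(456 − 348) = 86.4/108 = 0.8.
Government-spending multiplier = 1/(1 − MPC) = 1/(1 − 0.8) = 1/0.2 = 5.
ΔY = k × ΔG = (+$116 billion) / 0.2 = +$580 billion.

+$580 billion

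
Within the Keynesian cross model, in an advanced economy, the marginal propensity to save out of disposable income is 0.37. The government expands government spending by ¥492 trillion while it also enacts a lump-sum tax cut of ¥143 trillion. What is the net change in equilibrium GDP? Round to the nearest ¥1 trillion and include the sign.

MPC = 1 − MPS = 1 − 0.37 = 0.63.
Expenditure multiplier = 1/(1 − MPC) = 1/(1 − 0.63) = 1/0.37 ≈ 2.703.
ΔG contributes k·ΔG = (+¥492 trillion) / 0.37 ≈ +¥1,329.7 trillion.
ΔT of −¥143 trillion changes first-round spending by −c·ΔT = +¥90.09 trillion, contributing k·(−c·ΔT) = (+¥90.09 trillion) / 0.37 ≈ +¥243.5 trillion.
Net ΔY = k(ΔG − c·ΔT) = (+¥582.09 trillion) / 0.37 ≈ +¥1,573 trillion.

+¥1,573 trillion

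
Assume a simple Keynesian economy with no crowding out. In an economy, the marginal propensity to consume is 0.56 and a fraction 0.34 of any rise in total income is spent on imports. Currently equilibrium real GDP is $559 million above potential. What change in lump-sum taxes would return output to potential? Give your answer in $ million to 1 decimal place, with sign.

+$778.6 million

Spending multiplier = 1/(1 − c + m) = 1/(1 − 0.56 + 0.34) = 1/0.78 ≈ 1.282.
Tax multiplier = −c·k = −0.56/0.78 ≈ −0.718. Need ΔY = −$559 million, so ΔT = ΔY/(−c·k) = −(−$559 million) × 0.78 / 0.56 ≈ +$778.6 million.
The government should raise lump-sum taxes by $778.6 million.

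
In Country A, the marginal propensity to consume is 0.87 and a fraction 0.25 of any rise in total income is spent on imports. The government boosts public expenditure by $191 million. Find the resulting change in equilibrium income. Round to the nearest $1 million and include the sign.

+$503 million

Spending multiplier = 1/(1 − c + m) = 1/(1 − 0.87 + 0.25) = 1/0.38 ≈ 2.632.
ΔY = k × ΔG = (+$191 million) / 0.38 ≈ +$503 million.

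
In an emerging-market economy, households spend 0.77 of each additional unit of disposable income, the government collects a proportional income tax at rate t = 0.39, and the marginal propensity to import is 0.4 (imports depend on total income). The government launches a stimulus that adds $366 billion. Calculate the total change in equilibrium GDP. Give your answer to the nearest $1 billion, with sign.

+$393 billion

Expenditure multiplier = 1/(1 − c(1−t) + m) = 1/(1 − 0.77×0.61 + 0.4) = 1/0.9303 ≈ 1.075.
ΔY = k × ΔG = (+$366 billion) / 0.9303 ≈ +$393 billion.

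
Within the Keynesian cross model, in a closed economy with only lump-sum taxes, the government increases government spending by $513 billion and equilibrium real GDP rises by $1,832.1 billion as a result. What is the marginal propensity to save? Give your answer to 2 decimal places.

Implied spending multiplier k = ΔY/ΔG = 1,832.1/513 ≈ 3.5713.
Since k = 1/(1 − MPC), MPC = 1 − 1/k = 1 − ΔG/ΔY = 1 − 513/1,832.1 ≈ 0.72.
MPS = 1 − MPC = 0.28.

0.28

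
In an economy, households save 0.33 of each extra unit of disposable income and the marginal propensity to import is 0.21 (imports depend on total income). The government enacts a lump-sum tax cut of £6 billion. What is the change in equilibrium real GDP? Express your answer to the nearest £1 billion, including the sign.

MPC = 1 − MPS = 1 − 0.33 = 0.67.
A lump-sum tax change of −£6 billion shifts disposable income by +£6 billion; first-round consumption changes by −c × ΔT = −0.67 × (−£6 billion) = +£4.02 billion.
Expenditure multiplier = 1/(1 − c + m) = 1/(1 − 0.67 + 0.21) = 1/0.54 ≈ 1.852.
The tax multiplier is −c × k ≈ −1.241, so ΔY = k × (−c·ΔT) = (+£4.02 billion) / 0.54 ≈ +£7 billion.

+£7 billion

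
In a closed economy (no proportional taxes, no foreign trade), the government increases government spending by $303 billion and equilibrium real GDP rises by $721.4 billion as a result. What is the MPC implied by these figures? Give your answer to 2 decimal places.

0.58

Implied spending multiplier k = ΔY/ΔG = 721.4/303 ≈ 2.3809.
Since k = 1/(1 − MPC), MPC = 1 − 1/k = 1 − ΔG/ΔY = 1 − 303/721.4 ≈ 0.58.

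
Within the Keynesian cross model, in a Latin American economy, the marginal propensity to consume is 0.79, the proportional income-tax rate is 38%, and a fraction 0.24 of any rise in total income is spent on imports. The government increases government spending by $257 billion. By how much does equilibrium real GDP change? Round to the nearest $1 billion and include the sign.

+$343 billion

Expenditure multiplier = 1/(1 − c(1−t) + m) = 1/(1 − 0.79×0.62 + 0.24) = 1/0.7502 ≈ 1.333.
ΔY = k × ΔG = (+$257 billion) / 0.7502 ≈ +$343 billion.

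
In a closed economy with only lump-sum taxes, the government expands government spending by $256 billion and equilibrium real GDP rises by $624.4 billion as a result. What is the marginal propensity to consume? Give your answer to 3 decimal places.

0.590

Implied spending multiplier k = ΔY/ΔG = 624.4/256 ≈ 2.4391.
Since k = 1/(1 − MPC), MPC = 1 − 1/k = 1 − ΔG/ΔY = 1 − 256/624.4 ≈ 0.590.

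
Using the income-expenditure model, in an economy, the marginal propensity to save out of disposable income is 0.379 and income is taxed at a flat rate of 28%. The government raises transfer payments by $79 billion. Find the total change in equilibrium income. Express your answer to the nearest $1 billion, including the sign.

+$89 billion

MPC = 1 − MPS = 1 − 0.379 = 0.621.
The transfer change shifts disposable income by +$79 billion, so first-round consumption changes by c·ΔTR = 0.621 × (+$79 billion) = +$49.059 billion.
Expenditure multiplier = 1/(1 − c(1−t)) = 1/(1 − 0.621×0.72) = 1/0.55288 ≈ 1.809.
The transfer multiplier is c × k ≈ 1.123, so ΔY = k × (c·ΔTR) = (+$49.059 billion) / 0.55288 ≈ +$89 billion.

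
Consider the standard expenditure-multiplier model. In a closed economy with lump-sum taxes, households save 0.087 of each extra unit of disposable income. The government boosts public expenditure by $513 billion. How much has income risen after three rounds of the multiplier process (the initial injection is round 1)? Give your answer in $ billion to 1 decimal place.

$1,409.0 billion

MPC = 1 − MPS = 1 − 0.087 = 0.913.
Round 1 adds ΔG = $513 billion; each later round is MPC = 0.913 times the previous.
After 3 rounds: 513 + 468.369 + 427.620897 = ΔG·(1 − c^3)/(1 − c) = 513 × (1 − 0.761048497)/0.087 ≈ $1,409 billion.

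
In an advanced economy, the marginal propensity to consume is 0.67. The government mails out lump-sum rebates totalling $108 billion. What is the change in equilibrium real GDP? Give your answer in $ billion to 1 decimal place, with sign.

+$219.3 billion

A lump-sum tax change of −$108 billion shifts disposable income by +$108 billion; first-round consumption changes by −c × ΔT = −0.67 × (−$108 billion) = +$72.36 billion.
Expenditure multiplier = 1/(1 − MPC) = 1/(1 − 0.67) = 1/0.33 ≈ 3.03.
The tax multiplier is −c × k ≈ −2.03, so ΔY = k × (−c·ΔT) = (+$72.36 billion) / 0.33 ≈ +$219.3 billion.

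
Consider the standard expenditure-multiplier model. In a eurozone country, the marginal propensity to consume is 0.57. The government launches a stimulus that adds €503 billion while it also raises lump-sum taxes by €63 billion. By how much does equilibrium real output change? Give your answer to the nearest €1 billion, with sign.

Expenditure multiplier = 1/(1 − MPC) = 1/(1 − 0.57) = 1/0.43 ≈ 2.326.
ΔG contributes k·ΔG = (+€503 billion) / 0.43 ≈ +€1,169.8 billion.
ΔT of +€63 billion changes first-round spending by −c·ΔT = −€35.91 billion, contributing k·(−c·ΔT) = (−€35.91 billion) / 0.43 ≈ −€83.5 billion.
Net ΔY = k(ΔG − c·ΔT) = (+€467.09 billion) / 0.43 ≈ +€1,086 billion.

+€1,086 billion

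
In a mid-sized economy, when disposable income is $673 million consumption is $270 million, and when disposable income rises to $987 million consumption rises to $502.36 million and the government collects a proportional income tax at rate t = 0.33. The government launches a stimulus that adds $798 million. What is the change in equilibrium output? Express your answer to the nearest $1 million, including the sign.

+$1,583 million

MPC = ΔC/ΔYd = (502.36 − 270)/(987 − 673) = 232.36/314 = 0.74.
Expenditure multiplier = 1/(1 − c(1−t)) = 1/(1 − 0.74×0.67) = 1/0.5042 ≈ 1.983.
ΔY = k × ΔG = (+$798 million) / 0.5042 ≈ +$1,583 million.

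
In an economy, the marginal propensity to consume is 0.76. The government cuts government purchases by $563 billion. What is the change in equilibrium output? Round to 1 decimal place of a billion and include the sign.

Spending multiplier = 1/(1 − MPC) = 1/(1 − 0.76) = 1/0.24 ≈ 4.167.
ΔY = k × ΔG = (−$563 billion) / 0.24 ≈ −$2,345.8 billion.

−$2,345.8 billion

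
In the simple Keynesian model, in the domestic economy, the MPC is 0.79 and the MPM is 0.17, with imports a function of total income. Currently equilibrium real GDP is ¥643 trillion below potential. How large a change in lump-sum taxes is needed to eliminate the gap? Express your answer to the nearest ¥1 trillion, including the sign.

−¥309 trillion

Spending multiplier = 1/(1 − c + m) = 1/(1 − 0.79 + 0.17) = 1/0.38 ≈ 2.632.
Tax multiplier = −c·k = −0.79/0.38 ≈ −2.079. Need ΔY = +¥643 trillion, so ΔT = ΔY/(−c·k) = −(+¥643 trillion) × 0.38 / 0.79 ≈ −¥309 trillion.
The government should cut lump-sum taxes by ¥309 trillion.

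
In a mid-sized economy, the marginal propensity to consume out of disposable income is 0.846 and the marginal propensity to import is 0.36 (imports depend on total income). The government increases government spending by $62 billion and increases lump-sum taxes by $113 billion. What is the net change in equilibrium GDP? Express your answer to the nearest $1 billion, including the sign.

Expenditure multiplier = 1/(1 − c + m) = 1/(1 − 0.846 + 0.36) = 1/0.514 ≈ 1.946.
ΔG contributes k·ΔG = (+$62 billion) / 0.514 ≈ +$120.6 billion.
ΔT of +$113 billion changes first-round spending by −c·ΔT = −$95.598 billion, contributing k·(−c·ΔT) = (−$95.598 billion) / 0.514 ≈ −$186 billion.
Net ΔY = k(ΔG − c·ΔT) = (−$33.598 billion) / 0.514 ≈ −$65 billion.

−$65 billion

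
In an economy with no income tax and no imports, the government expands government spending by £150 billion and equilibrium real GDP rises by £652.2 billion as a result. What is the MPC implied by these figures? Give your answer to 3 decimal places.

0.770

Implied spending multiplier k = ΔY/ΔG = 652.2/150 = 4.348.
Since k = 1/(1 − MPC), MPC = 1 − 1/k = 1 − ΔG/ΔY = 1 − 150/652.2 ≈ 0.770.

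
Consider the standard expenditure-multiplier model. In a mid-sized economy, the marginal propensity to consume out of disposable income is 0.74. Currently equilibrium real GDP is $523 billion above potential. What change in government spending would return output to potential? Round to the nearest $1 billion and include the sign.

−$136 billion

Spending multiplier = 1/(1 − MPC) = 1/(1 − 0.74) = 1/0.26 ≈ 3.846.
Need ΔY = −$523 billion, so ΔG = ΔY/k = (−$523 billion) × 0.26 ≈ −$136 billion.
The government should cut government spending by $136 billion.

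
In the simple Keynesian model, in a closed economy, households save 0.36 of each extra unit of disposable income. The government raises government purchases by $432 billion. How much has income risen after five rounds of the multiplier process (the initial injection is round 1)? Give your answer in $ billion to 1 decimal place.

$1,071.2 billion

MPC = 1 − MPS = 1 − 0.36 = 0.64.
Round 1 adds ΔG = $432 billion; each later round is MPC = 0.64 times the previous.
After 5 rounds: 432 + 276.48 + 176.9472 + 113.246208 + 72.47757312 = ΔG·(1 − c^5)/(1 − c) = 432 × (1 − 0.1073741824)/0.36 ≈ $1,071.2 billion.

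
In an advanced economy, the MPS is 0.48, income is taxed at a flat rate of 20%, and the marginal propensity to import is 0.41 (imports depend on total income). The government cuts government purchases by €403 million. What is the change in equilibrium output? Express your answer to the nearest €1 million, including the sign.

−€405 million

MPC = 1 − MPS = 1 − 0.48 = 0.52.
Spending multiplier = 1/(1 − c(1−t) + m) = 1/(1 − 0.52×0.8 + 0.41) = 1/0.994 ≈ 1.006.
ΔY = k × ΔG = (−€403 million) / 0.994 ≈ −€405 million.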